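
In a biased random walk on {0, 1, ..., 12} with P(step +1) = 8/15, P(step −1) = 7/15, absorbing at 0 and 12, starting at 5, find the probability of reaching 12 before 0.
P(hit 12 before 0) = (1 − (7/8)^5) / (1 − (7/8)^12) = 33472643072/54878189535

Let u_k denote P(reach 12 before 0 | start at k). Boundary: u_0 = 0, u_12 = 1. Recurrence: u_k = 8/15·u_{k+1} + 7/15·u_{k-1} for 1 ≤ k ≤ 11. Try u_k = A + B·r^k with r = q/p = (7/15)/(8/15) = 7/8. Substitution satisfies the recurrence; boundary conditions give:
  u_k = (1 − r^k) / (1 − r^N) = (1 − (7/8)^5) / (1 − (7/8)^12) = 33472643072/54878189535.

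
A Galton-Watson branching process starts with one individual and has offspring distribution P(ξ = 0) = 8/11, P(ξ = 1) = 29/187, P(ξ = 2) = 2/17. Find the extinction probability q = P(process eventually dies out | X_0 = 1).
q = 1

Mean offspring μ = 0·8/11 + 1·29/187 + 2·2/17 = 73/187 ≤ 1. For μ ≤ 1 with offspring not concentrated at 1, the Galton-Watson process goes extinct almost surely, so q = 1.
(Algebraic check: The pgf is f(s) = 8/11 + 29/187·s + 2/17·s². The extinction probability q is the smallest fixed point of f in [0, 1]. Setting s = f(s):
  2/17·s² + (29/187 − 1)·s + 8/11 = 0
  2/17·s² − (8/11 + 2/17)·s + 8/11 = 0
which factors as (s − 1)·(2/17·s − 8/11) = 0, giving roots s = 1 and s = (8/11)/(2/17) = 68/11. Since 68/11 ≥ 1, the smallest root in [0, 1] is s = 1.)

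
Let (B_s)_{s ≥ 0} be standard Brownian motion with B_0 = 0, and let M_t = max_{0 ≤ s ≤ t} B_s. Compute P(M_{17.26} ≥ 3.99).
P(M_{17.26} ≥ 3.99) = 2·P(B_{17.26} ≥ 3.99) = 2(1 − Φ(3.99/√17.26)) ≈ 0.3369

By the reflection principle for Brownian motion, P(M_t ≥ a) = 2 · P(B_t ≥ a) for a ≥ 0. Since B_t ~ N(0, t), P(B_t ≥ 3.99) = 1 − Φ(3.99/√t) = 1 − Φ(3.99/√17.26) = 1 − Φ(0.9604). So
  P(M_{17.26} ≥ 3.99) = 2(1 − Φ(0.9604)) ≈ 0.3369.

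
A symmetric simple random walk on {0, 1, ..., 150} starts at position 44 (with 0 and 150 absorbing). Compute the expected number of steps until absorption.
E[τ | X_0 = 44] = 4664

Let v_k = E[τ | X_0 = k]. Boundary: v_0 = v_150 = 0. Recurrence: v_k = 1 + (v_{k-1} + v_{k+1})/2 for 1 ≤ k ≤ 149. The particular solution to v_k − (v_{k-1} + v_{k+1})/2 = 1 is v_k = −k^2. Adding homogeneous solution A + B k and matching boundaries gives v_k = k (150 − k). Substituting k = 44: v_44 = 44 · 106 = 4664.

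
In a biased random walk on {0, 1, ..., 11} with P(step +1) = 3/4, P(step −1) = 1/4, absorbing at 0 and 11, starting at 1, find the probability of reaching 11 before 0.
P(hit 11 before 0) = (1 − (1/3)^1) / (1 − (1/3)^11) = 59049/88573

Let u_k denote P(reach 11 before 0 | start at k). Boundary: u_0 = 0, u_11 = 1. Recurrence: u_k = 3/4·u_{k+1} + 1/4·u_{k-1} for 1 ≤ k ≤ 10. Try u_k = A + B·r^k with r = q/p = (1/4)/(3/4) = 1/3. Substitution satisfies the recurrence; boundary conditions give:
  u_k = (1 − r^k) / (1 − r^N) = (1 − (1/3)^1) / (1 − (1/3)^11) = 59049/88573.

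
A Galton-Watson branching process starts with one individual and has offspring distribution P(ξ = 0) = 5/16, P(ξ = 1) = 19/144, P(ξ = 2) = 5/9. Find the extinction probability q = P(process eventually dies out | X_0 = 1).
q = 9/16

The pgf is f(s) = 5/16 + 19/144·s + 5/9·s². The extinction probability q is the smallest fixed point of f in [0, 1]. Setting s = f(s):
  5/9·s² + (19/144 − 1)·s + 5/16 = 0
  5/9·s² − (5/16 + 5/9)·s + 5/16 = 0
which factors as (s − 1)·(5/9·s − 5/16) = 0, giving roots s = 1 and s = (5/16)/(5/9) = 9/16.
Mean offspring μ = 19/144 + 2·5/9 = 179/144 > 1 (supercritical), so q < 1. The extinction probability is the smaller root: q = (5/16)/(5/9) = 9/16.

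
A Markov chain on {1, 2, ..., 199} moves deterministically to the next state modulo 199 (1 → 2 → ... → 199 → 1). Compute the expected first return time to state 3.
E[T_3 | X_0 = 3] = 199

The chain cycles deterministically, so starting at state 3 it returns in exactly 199 steps. Equivalently, the stationary distribution is uniform π_j = 1/199 for every state j, so by Kac's formula E[T_3] = 1/π_3 = 199.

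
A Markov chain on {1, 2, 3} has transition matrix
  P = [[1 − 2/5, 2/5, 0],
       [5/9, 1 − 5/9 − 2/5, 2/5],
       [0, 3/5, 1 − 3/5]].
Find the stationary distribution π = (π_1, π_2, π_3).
π = (5/11, 18/55, 12/55)

This is a birth-death chain on three states, which satisfies detailed balance: π_1 · P_{12} = π_2 · P_{21} and π_2 · P_{23} = π_3 · P_{32}.
From π_1 · 2/5 = π_2 · 5/9: π_2/π_1 = (2/5)/(5/9) = 18/25.
From π_2 · 2/5 = π_3 · 3/5: π_3/π_2 = (2/5)/(3/5) = 2/3.
Take π_1 proportional to 1; then unnormalized π = (1, 18/25, 12/25). Normalize by dividing by the sum 11/5:
  π = (5/11, 18/55, 12/55).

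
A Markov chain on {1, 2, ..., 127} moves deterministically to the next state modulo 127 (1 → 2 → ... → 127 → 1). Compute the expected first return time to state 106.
E[T_106 | X_0 = 106] = 127

The chain cycles deterministically, so starting at state 106 it returns in exactly 127 steps. Equivalently, the stationary distribution is uniform π_j = 1/127 for every state j, so by Kac's formula E[T_106] = 1/π_106 = 127.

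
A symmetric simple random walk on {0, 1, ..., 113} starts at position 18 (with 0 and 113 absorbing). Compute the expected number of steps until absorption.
E[τ | X_0 = 18] = 1710

Let v_k = E[τ | X_0 = k]. Boundary: v_0 = v_113 = 0. Recurrence: v_k = 1 + (v_{k-1} + v_{k+1})/2 for 1 ≤ k ≤ 112. The particular solution to v_k − (v_{k-1} + v_{k+1})/2 = 1 is v_k = −k^2. Adding homogeneous solution A + B k and matching boundaries gives v_k = k (113 − k). Substituting k = 18: v_18 = 18 · 95 = 1710.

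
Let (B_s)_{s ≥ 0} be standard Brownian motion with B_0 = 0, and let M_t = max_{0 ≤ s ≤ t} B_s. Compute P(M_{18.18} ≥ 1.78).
P(M_{18.18} ≥ 1.78) = 2·P(B_{18.18} ≥ 1.78) = 2(1 − Φ(1.78/√18.18)) ≈ 0.6763

By the reflection principle for Brownian motion, P(M_t ≥ a) = 2 · P(B_t ≥ a) for a ≥ 0. Since B_t ~ N(0, t), P(B_t ≥ 1.78) = 1 − Φ(1.78/√t) = 1 − Φ(1.78/√18.18) = 1 − Φ(0.4175). So
  P(M_{18.18} ≥ 1.78) = 2(1 − Φ(0.4175)) ≈ 0.6763.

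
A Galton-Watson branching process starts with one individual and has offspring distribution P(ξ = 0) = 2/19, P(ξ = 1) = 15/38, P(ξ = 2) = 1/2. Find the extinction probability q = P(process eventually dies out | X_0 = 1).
q = 4/19

The pgf is f(s) = 2/19 + 15/38·s + 1/2·s². The extinction probability q is the smallest fixed point of f in [0, 1]. Setting s = f(s):
  1/2·s² + (15/38 − 1)·s + 2/19 = 0
  1/2·s² − (2/19 + 1/2)·s + 2/19 = 0
which factors as (s − 1)·(1/2·s − 2/19) = 0, giving roots s = 1 and s = (2/19)/(1/2) = 4/19.
Mean offspring μ = 15/38 + 2·1/2 = 53/38 > 1 (supercritical), so q < 1. The extinction probability is the smaller root: q = (2/19)/(1/2) = 4/19.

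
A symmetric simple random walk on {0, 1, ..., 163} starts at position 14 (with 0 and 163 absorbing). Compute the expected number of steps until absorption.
E[τ | X_0 = 14] = 2086

Let v_k = E[τ | X_0 = k]. Boundary: v_0 = v_163 = 0. Recurrence: v_k = 1 + (v_{k-1} + v_{k+1})/2 for 1 ≤ k ≤ 162. The particular solution to v_k − (v_{k-1} + v_{k+1})/2 = 1 is v_k = −k^2. Adding homogeneous solution A + B k and matching boundaries gives v_k = k (163 − k). Substituting k = 14: v_14 = 14 · 149 = 2086.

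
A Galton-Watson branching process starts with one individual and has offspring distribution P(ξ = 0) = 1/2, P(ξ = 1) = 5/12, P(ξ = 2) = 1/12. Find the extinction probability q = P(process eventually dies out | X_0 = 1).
q = 1

Mean offspring μ = 0·1/2 + 1·5/12 + 2·1/12 = 7/12 ≤ 1. For μ ≤ 1 with offspring not concentrated at 1, the Galton-Watson process goes extinct almost surely, so q = 1.
(Algebraic check: The pgf is f(s) = 1/2 + 5/12·s + 1/12·s². The extinction probability q is the smallest fixed point of f in [0, 1]. Setting s = f(s):
  1/12·s² + (5/12 − 1)·s + 1/2 = 0
  1/12·s² − (1/2 + 1/12)·s + 1/2 = 0
which factors as (s − 1)·(1/12·s − 1/2) = 0, giving roots s = 1 and s = (1/2)/(1/12) = 6. Since 6 ≥ 1, the smallest root in [0, 1] is s = 1.)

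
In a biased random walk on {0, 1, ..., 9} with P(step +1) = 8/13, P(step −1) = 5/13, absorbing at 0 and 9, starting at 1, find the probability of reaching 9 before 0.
P(hit 9 before 0) = (1 − (5/8)^1) / (1 − (5/8)^9) = 16777216/44088201

Let u_k denote P(reach 9 before 0 | start at k). Boundary: u_0 = 0, u_9 = 1. Recurrence: u_k = 8/13·u_{k+1} + 5/13·u_{k-1} for 1 ≤ k ≤ 8. Try u_k = A + B·r^k with r = q/p = (5/13)/(8/13) = 5/8. Substitution satisfies the recurrence; boundary conditions give:
  u_k = (1 − r^k) / (1 − r^N) = (1 − (5/8)^1) / (1 − (5/8)^9) = 16777216/44088201.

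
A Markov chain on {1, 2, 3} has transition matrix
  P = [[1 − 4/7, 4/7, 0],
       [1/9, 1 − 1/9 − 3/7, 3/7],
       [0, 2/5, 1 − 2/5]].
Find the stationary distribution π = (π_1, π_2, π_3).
π = (49/571, 252/571, 270/571)

This is a birth-death chain on three states, which satisfies detailed balance: π_1 · P_{12} = π_2 · P_{21} and π_2 · P_{23} = π_3 · P_{32}.
From π_1 · 4/7 = π_2 · 1/9: π_2/π_1 = (4/7)/(1/9) = 36/7.
From π_2 · 3/7 = π_3 · 2/5: π_3/π_2 = (3/7)/(2/5) = 15/14.
Take π_1 proportional to 1; then unnormalized π = (1, 36/7, 270/49). Normalize by dividing by the sum 571/49:
  π = (49/571, 252/571, 270/571).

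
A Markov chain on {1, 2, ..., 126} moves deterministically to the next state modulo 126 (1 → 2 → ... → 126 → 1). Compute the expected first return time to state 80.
E[T_80 | X_0 = 80] = 126

The chain cycles deterministically, so starting at state 80 it returns in exactly 126 steps. Equivalently, the stationary distribution is uniform π_j = 1/126 for every state j, so by Kac's formula E[T_80] = 1/π_80 = 126.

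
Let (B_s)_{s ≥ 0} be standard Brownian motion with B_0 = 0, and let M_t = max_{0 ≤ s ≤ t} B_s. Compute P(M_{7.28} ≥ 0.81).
P(M_{7.28} ≥ 0.81) = 2·P(B_{7.28} ≥ 0.81) = 2(1 − Φ(0.81/√7.28)) ≈ 0.7640

By the reflection principle for Brownian motion, P(M_t ≥ a) = 2 · P(B_t ≥ a) for a ≥ 0. Since B_t ~ N(0, t), P(B_t ≥ 0.81) = 1 − Φ(0.81/√t) = 1 − Φ(0.81/√7.28) = 1 − Φ(0.3002). So
  P(M_{7.28} ≥ 0.81) = 2(1 − Φ(0.3002)) ≈ 0.7640.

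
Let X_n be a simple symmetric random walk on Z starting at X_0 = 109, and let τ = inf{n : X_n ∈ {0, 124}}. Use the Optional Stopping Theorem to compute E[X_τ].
E[X_τ] = 109

X_n is a martingale and τ is a bounded-mean stopping time (indeed τ is finite a.s. with bounded expectation since the walk is in a bounded region). By the OST, E[X_τ] = E[X_0] = 109. Equivalently: E[X_τ] = 124 · P(hit 124 first) + 0 · P(hit 0 first) = 124 · (109/124) = 109.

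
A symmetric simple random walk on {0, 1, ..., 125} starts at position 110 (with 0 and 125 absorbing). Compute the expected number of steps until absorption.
E[τ | X_0 = 110] = 1650

Let v_k = E[τ | X_0 = k]. Boundary: v_0 = v_125 = 0. Recurrence: v_k = 1 + (v_{k-1} + v_{k+1})/2 for 1 ≤ k ≤ 124. The particular solution to v_k − (v_{k-1} + v_{k+1})/2 = 1 is v_k = −k^2. Adding homogeneous solution A + B k and matching boundaries gives v_k = k (125 − k). Substituting k = 110: v_110 = 110 · 15 = 1650.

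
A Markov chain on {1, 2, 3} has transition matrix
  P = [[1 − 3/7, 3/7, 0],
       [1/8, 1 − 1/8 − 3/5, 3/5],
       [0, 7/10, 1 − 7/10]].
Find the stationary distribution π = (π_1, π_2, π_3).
π = (49/361, 168/361, 144/361)

This is a birth-death chain on three states, which satisfies detailed balance: π_1 · P_{12} = π_2 · P_{21} and π_2 · P_{23} = π_3 · P_{32}.
From π_1 · 3/7 = π_2 · 1/8: π_2/π_1 = (3/7)/(1/8) = 24/7.
From π_2 · 3/5 = π_3 · 7/10: π_3/π_2 = (3/5)/(7/10) = 6/7.
Take π_1 proportional to 1; then unnormalized π = (1, 24/7, 144/49). Normalize by dividing by the sum 361/49:
  π = (49/361, 168/361, 144/361).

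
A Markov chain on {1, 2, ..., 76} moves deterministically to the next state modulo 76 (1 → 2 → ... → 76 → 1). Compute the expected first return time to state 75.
E[T_75 | X_0 = 75] = 76

The chain cycles deterministically, so starting at state 75 it returns in exactly 76 steps. Equivalently, the stationary distribution is uniform π_j = 1/76 for every state j, so by Kac's formula E[T_75] = 1/π_75 = 76.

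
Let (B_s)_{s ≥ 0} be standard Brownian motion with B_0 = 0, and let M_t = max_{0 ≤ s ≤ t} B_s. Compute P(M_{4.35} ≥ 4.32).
P(M_{4.35} ≥ 4.32) = 2·P(B_{4.35} ≥ 4.32) = 2(1 − Φ(4.32/√4.35)) ≈ 0.0383

By the reflection principle for Brownian motion, P(M_t ≥ a) = 2 · P(B_t ≥ a) for a ≥ 0. Since B_t ~ N(0, t), P(B_t ≥ 4.32) = 1 − Φ(4.32/√t) = 1 − Φ(4.32/√4.35) = 1 − Φ(2.0713). So
  P(M_{4.35} ≥ 4.32) = 2(1 − Φ(2.0713)) ≈ 0.0383.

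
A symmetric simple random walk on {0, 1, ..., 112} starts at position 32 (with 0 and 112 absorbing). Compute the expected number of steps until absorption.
E[τ | X_0 = 32] = 2560

Let v_k = E[τ | X_0 = k]. Boundary: v_0 = v_112 = 0. Recurrence: v_k = 1 + (v_{k-1} + v_{k+1})/2 for 1 ≤ k ≤ 111. The particular solution to v_k − (v_{k-1} + v_{k+1})/2 = 1 is v_k = −k^2. Adding homogeneous solution A + B k and matching boundaries gives v_k = k (112 − k). Substituting k = 32: v_32 = 32 · 80 = 2560.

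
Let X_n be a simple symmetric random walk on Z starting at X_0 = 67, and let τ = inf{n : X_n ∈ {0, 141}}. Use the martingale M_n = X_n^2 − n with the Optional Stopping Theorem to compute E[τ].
E[τ] = 4958

M_n = X_n^2 − n is a martingale (since E[X_{n+1}^2 | F_n] = X_n^2 + 1). By OST (τ has finite mean in a bounded region), E[M_τ] = E[M_0] = X_0^2 − 0 = 67^2 = 4489. Also E[M_τ] = E[X_τ^2] − E[τ]. The walk exits at 0 or 141, with P(hit 141 first) = 67/141, so E[X_τ^2] = 141^2 · 67/141 + 0 = 9447. Thus E[τ] = E[X_τ^2] − E[M_τ] = 9447 − 4489 = 4958 = 67(141 − 67) = 4958.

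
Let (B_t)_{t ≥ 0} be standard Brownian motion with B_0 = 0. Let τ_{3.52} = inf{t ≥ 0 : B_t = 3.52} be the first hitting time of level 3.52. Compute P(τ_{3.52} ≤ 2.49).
P(τ_{3.52} ≤ 2.49) = 2(1 − Φ(3.52/√2.49)) = 2(1 − Φ(2.2307)) ≈ 0.0257

By the reflection principle for standard BM, P(τ_b ≤ t) = 2 · P(B_t ≥ b). Since B_t ~ N(0, t), P(B_t ≥ 3.52) = 1 − Φ(3.52/√t) = 1 − Φ(3.52/√2.49) = 1 − Φ(2.2307) ≈ 0.01285. Doubling: P(τ_{3.52} ≤ 2.49) ≈ 2 · 0.01285 = 0.02570 ≈ 0.0257.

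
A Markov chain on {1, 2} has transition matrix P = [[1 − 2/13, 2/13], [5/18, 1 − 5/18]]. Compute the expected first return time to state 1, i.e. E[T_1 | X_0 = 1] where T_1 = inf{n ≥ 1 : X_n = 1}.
E[T_1 | X_0 = 1] = 1/π_1 = 101/65

For an irreducible recurrent Markov chain with stationary distribution π, E[T_i | X_0 = i] = 1/π_i (Kac's formula). Here π_1 = (5/18)/(2/13 + 5/18) = (5/18)/(101/234) = 65/101, so E[T_1 | X_0 = 1] = 1/π_1 = (2/13 + 5/18)/(5/18) = (101/234)/(5/18) = 101/65.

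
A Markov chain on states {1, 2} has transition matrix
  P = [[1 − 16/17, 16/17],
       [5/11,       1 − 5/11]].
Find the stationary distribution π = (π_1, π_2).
π_1 = 85/261, π_2 = 176/261

Solve πP = π with π_1 + π_2 = 1. From πP = π: π_1 · (1 − 16/17) + π_2 · 5/11 = π_1 ⇒ π_2 · 5/11 = π_1 · 16/17 ⇒ π_2/π_1 = (16/17)/(5/11) = 176/85. Together with π_1 + π_2 = 1:
  π_1 = (5/11)/(16/17 + 5/11) = (5/11)/(261/187) = 85/261,
  π_2 = (16/17)/(16/17 + 5/11) = (16/17)/(261/187) = 176/261.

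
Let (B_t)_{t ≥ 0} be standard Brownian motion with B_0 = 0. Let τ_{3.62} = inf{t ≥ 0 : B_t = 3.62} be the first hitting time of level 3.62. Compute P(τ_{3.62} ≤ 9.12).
P(τ_{3.62} ≤ 9.12) = 2(1 − Φ(3.62/√9.12)) = 2(1 − Φ(1.1987)) ≈ 0.2306

By the reflection principle for standard BM, P(τ_b ≤ t) = 2 · P(B_t ≥ b). Since B_t ~ N(0, t), P(B_t ≥ 3.62) = 1 − Φ(3.62/√t) = 1 − Φ(3.62/√9.12) = 1 − Φ(1.1987) ≈ 0.11532. Doubling: P(τ_{3.62} ≤ 9.12) ≈ 2 · 0.11532 = 0.23064 ≈ 0.2306.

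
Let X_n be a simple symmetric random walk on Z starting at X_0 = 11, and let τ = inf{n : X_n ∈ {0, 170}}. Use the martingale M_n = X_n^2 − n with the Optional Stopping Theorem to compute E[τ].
E[τ] = 1749

M_n = X_n^2 − n is a martingale (since E[X_{n+1}^2 | F_n] = X_n^2 + 1). By OST (τ has finite mean in a bounded region), E[M_τ] = E[M_0] = X_0^2 − 0 = 11^2 = 121. Also E[M_τ] = E[X_τ^2] − E[τ]. The walk exits at 0 or 170, with P(hit 170 first) = 11/170, so E[X_τ^2] = 170^2 · 11/170 + 0 = 1870. Thus E[τ] = E[X_τ^2] − E[M_τ] = 1870 − 121 = 1749 = 11(170 − 11) = 1749.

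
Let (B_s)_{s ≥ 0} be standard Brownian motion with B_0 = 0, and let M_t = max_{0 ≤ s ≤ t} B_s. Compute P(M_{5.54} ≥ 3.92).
P(M_{5.54} ≥ 3.92) = 2·P(B_{5.54} ≥ 3.92) = 2(1 − Φ(3.92/√5.54)) ≈ 0.0958

By the reflection principle for Brownian motion, P(M_t ≥ a) = 2 · P(B_t ≥ a) for a ≥ 0. Since B_t ~ N(0, t), P(B_t ≥ 3.92) = 1 − Φ(3.92/√t) = 1 − Φ(3.92/√5.54) = 1 − Φ(1.6654). So
  P(M_{5.54} ≥ 3.92) = 2(1 − Φ(1.6654)) ≈ 0.0958.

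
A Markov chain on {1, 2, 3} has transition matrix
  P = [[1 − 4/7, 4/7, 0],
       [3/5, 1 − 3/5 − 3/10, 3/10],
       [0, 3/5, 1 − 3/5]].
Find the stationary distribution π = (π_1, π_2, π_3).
π = (7/17, 20/51, 10/51)

This is a birth-death chain on three states, which satisfies detailed balance: π_1 · P_{12} = π_2 · P_{21} and π_2 · P_{23} = π_3 · P_{32}.
From π_1 · 4/7 = π_2 · 3/5: π_2/π_1 = (4/7)/(3/5) = 20/21.
From π_2 · 3/10 = π_3 · 3/5: π_3/π_2 = (3/10)/(3/5) = 1/2.
Take π_1 proportional to 1; then unnormalized π = (1, 20/21, 10/21). Normalize by dividing by the sum 17/7:
  π = (7/17, 20/51, 10/51).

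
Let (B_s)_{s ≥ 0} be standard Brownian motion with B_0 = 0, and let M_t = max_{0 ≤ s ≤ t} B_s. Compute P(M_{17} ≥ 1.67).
P(M_{17} ≥ 1.67) = 2·P(B_{17} ≥ 1.67) = 2(1 − Φ(1.67/√17)) ≈ 0.6855

By the reflection principle for Brownian motion, P(M_t ≥ a) = 2 · P(B_t ≥ a) for a ≥ 0. Since B_t ~ N(0, t), P(B_t ≥ 1.67) = 1 − Φ(1.67/√t) = 1 − Φ(1.67/√17) = 1 − Φ(0.4050). So
  P(M_{17} ≥ 1.67) = 2(1 − Φ(0.4050)) ≈ 0.6855.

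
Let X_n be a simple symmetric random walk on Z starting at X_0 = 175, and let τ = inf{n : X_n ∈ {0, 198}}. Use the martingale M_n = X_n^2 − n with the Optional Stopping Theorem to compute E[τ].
E[τ] = 4025

M_n = X_n^2 − n is a martingale (since E[X_{n+1}^2 | F_n] = X_n^2 + 1). By OST (τ has finite mean in a bounded region), E[M_τ] = E[M_0] = X_0^2 − 0 = 175^2 = 30625. Also E[M_τ] = E[X_τ^2] − E[τ]. The walk exits at 0 or 198, with P(hit 198 first) = 175/198, so E[X_τ^2] = 198^2 · 175/198 + 0 = 34650. Thus E[τ] = E[X_τ^2] − E[M_τ] = 34650 − 30625 = 4025 = 175(198 − 175) = 4025.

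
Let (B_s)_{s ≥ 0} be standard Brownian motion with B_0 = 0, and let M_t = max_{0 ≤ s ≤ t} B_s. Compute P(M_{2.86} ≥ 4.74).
P(M_{2.86} ≥ 4.74) = 2·P(B_{2.86} ≥ 4.74) = 2(1 − Φ(4.74/√2.86)) ≈ 0.0051

By the reflection principle for Brownian motion, P(M_t ≥ a) = 2 · P(B_t ≥ a) for a ≥ 0. Since B_t ~ N(0, t), P(B_t ≥ 4.74) = 1 − Φ(4.74/√t) = 1 − Φ(4.74/√2.86) = 1 − Φ(2.8028). So
  P(M_{2.86} ≥ 4.74) = 2(1 − Φ(2.8028)) ≈ 0.0051.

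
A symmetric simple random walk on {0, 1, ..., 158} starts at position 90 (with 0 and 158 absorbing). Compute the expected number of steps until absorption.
E[τ | X_0 = 90] = 6120

Let v_k = E[τ | X_0 = k]. Boundary: v_0 = v_158 = 0. Recurrence: v_k = 1 + (v_{k-1} + v_{k+1})/2 for 1 ≤ k ≤ 157. The particular solution to v_k − (v_{k-1} + v_{k+1})/2 = 1 is v_k = −k^2. Adding homogeneous solution A + B k and matching boundaries gives v_k = k (158 − k). Substituting k = 90: v_90 = 90 · 68 = 6120.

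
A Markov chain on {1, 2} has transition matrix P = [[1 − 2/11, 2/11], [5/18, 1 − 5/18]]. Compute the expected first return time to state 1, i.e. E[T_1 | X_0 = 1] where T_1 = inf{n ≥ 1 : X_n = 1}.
E[T_1 | X_0 = 1] = 1/π_1 = 91/55

For an irreducible recurrent Markov chain with stationary distribution π, E[T_i | X_0 = i] = 1/π_i (Kac's formula). Here π_1 = (5/18)/(2/11 + 5/18) = (5/18)/(91/198) = 55/91, so E[T_1 | X_0 = 1] = 1/π_1 = (2/11 + 5/18)/(5/18) = (91/198)/(5/18) = 91/55.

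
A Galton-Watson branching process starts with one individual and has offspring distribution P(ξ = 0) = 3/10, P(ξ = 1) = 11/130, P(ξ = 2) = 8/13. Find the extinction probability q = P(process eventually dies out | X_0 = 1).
q = 39/80

The pgf is f(s) = 3/10 + 11/130·s + 8/13·s². The extinction probability q is the smallest fixed point of f in [0, 1]. Setting s = f(s):
  8/13·s² + (11/130 − 1)·s + 3/10 = 0
  8/13·s² − (3/10 + 8/13)·s + 3/10 = 0
which factors as (s − 1)·(8/13·s − 3/10) = 0, giving roots s = 1 and s = (3/10)/(8/13) = 39/80.
Mean offspring μ = 11/130 + 2·8/13 = 171/130 > 1 (supercritical), so q < 1. The extinction probability is the smaller root: q = (3/10)/(8/13) = 39/80.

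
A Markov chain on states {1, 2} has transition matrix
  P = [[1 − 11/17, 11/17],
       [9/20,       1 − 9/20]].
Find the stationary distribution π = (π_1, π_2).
π_1 = 153/373, π_2 = 220/373

Solve πP = π with π_1 + π_2 = 1. From πP = π: π_1 · (1 − 11/17) + π_2 · 9/20 = π_1 ⇒ π_2 · 9/20 = π_1 · 11/17 ⇒ π_2/π_1 = (11/17)/(9/20) = 220/153. Together with π_1 + π_2 = 1:
  π_1 = (9/20)/(11/17 + 9/20) = (9/20)/(373/340) = 153/373,
  π_2 = (11/17)/(11/17 + 9/20) = (11/17)/(373/340) = 220/373.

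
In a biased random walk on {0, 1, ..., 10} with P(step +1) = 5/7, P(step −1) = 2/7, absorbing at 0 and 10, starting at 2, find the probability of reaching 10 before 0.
P(hit 10 before 0) = (1 − (2/5)^2) / (1 − (2/5)^10) = 390625/464981

Let u_k denote P(reach 10 before 0 | start at k). Boundary: u_0 = 0, u_10 = 1. Recurrence: u_k = 5/7·u_{k+1} + 2/7·u_{k-1} for 1 ≤ k ≤ 9. Try u_k = A + B·r^k with r = q/p = (2/7)/(5/7) = 2/5. Substitution satisfies the recurrence; boundary conditions give:
  u_k = (1 − r^k) / (1 − r^N) = (1 − (2/5)^2) / (1 − (2/5)^10) = 390625/464981.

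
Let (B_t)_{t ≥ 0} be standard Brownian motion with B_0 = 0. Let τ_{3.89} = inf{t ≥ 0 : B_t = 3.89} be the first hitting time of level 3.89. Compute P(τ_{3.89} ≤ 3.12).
P(τ_{3.89} ≤ 3.12) = 2(1 − Φ(3.89/√3.12)) = 2(1 − Φ(2.2023)) ≈ 0.0276

By the reflection principle for standard BM, P(τ_b ≤ t) = 2 · P(B_t ≥ b). Since B_t ~ N(0, t), P(B_t ≥ 3.89) = 1 − Φ(3.89/√t) = 1 − Φ(3.89/√3.12) = 1 − Φ(2.2023) ≈ 0.01382. Doubling: P(τ_{3.89} ≤ 3.12) ≈ 2 · 0.01382 = 0.02764 ≈ 0.0276.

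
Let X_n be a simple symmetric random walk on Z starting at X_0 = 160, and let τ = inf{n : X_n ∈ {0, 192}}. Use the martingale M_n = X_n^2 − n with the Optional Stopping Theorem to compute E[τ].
E[τ] = 5120

M_n = X_n^2 − n is a martingale (since E[X_{n+1}^2 | F_n] = X_n^2 + 1). By OST (τ has finite mean in a bounded region), E[M_τ] = E[M_0] = X_0^2 − 0 = 160^2 = 25600. Also E[M_τ] = E[X_τ^2] − E[τ]. The walk exits at 0 or 192, with P(hit 192 first) = 160/192, so E[X_τ^2] = 192^2 · 160/192 + 0 = 30720. Thus E[τ] = E[X_τ^2] − E[M_τ] = 30720 − 25600 = 5120 = 160(192 − 160) = 5120.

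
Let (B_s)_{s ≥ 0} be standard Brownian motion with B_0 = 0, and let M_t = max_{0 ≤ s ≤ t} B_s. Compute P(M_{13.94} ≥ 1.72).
P(M_{13.94} ≥ 1.72) = 2·P(B_{13.94} ≥ 1.72) = 2(1 − Φ(1.72/√13.94)) ≈ 0.6450

By the reflection principle for Brownian motion, P(M_t ≥ a) = 2 · P(B_t ≥ a) for a ≥ 0. Since B_t ~ N(0, t), P(B_t ≥ 1.72) = 1 − Φ(1.72/√t) = 1 − Φ(1.72/√13.94) = 1 − Φ(0.4607). So
  P(M_{13.94} ≥ 1.72) = 2(1 − Φ(0.4607)) ≈ 0.6450.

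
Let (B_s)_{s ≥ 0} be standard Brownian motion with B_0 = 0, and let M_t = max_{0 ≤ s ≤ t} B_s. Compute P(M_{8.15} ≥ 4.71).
P(M_{8.15} ≥ 4.71) = 2·P(B_{8.15} ≥ 4.71) = 2(1 − Φ(4.71/√8.15)) ≈ 0.0990

By the reflection principle for Brownian motion, P(M_t ≥ a) = 2 · P(B_t ≥ a) for a ≥ 0. Since B_t ~ N(0, t), P(B_t ≥ 4.71) = 1 − Φ(4.71/√t) = 1 − Φ(4.71/√8.15) = 1 − Φ(1.6498). So
  P(M_{8.15} ≥ 4.71) = 2(1 − Φ(1.6498)) ≈ 0.0990.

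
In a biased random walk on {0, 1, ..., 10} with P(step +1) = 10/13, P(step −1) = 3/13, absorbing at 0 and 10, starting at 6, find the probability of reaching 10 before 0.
P(hit 10 before 0) = (1 − (3/10)^6) / (1 − (3/10)^10) = 109810000/109889461

Let u_k denote P(reach 10 before 0 | start at k). Boundary: u_0 = 0, u_10 = 1. Recurrence: u_k = 10/13·u_{k+1} + 3/13·u_{k-1} for 1 ≤ k ≤ 9. Try u_k = A + B·r^k with r = q/p = (3/13)/(10/13) = 3/10. Substitution satisfies the recurrence; boundary conditions give:
  u_k = (1 − r^k) / (1 − r^N) = (1 − (3/10)^6) / (1 − (3/10)^10) = 109810000/109889461.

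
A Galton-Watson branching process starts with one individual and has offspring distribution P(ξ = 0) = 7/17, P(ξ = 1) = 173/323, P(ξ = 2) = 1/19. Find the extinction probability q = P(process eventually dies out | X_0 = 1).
q = 1

Mean offspring μ = 0·7/17 + 1·173/323 + 2·1/19 = 207/323 ≤ 1. For μ ≤ 1 with offspring not concentrated at 1, the Galton-Watson process goes extinct almost surely, so q = 1.
(Algebraic check: The pgf is f(s) = 7/17 + 173/323·s + 1/19·s². The extinction probability q is the smallest fixed point of f in [0, 1]. Setting s = f(s):
  1/19·s² + (173/323 − 1)·s + 7/17 = 0
  1/19·s² − (7/17 + 1/19)·s + 7/17 = 0
which factors as (s − 1)·(1/19·s − 7/17) = 0, giving roots s = 1 and s = (7/17)/(1/19) = 133/17. Since 133/17 ≥ 1, the smallest root in [0, 1] is s = 1.)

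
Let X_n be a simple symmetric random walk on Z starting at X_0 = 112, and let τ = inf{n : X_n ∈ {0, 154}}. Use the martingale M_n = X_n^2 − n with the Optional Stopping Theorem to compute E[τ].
E[τ] = 4704

M_n = X_n^2 − n is a martingale (since E[X_{n+1}^2 | F_n] = X_n^2 + 1). By OST (τ has finite mean in a bounded region), E[M_τ] = E[M_0] = X_0^2 − 0 = 112^2 = 12544. Also E[M_τ] = E[X_τ^2] − E[τ]. The walk exits at 0 or 154, with P(hit 154 first) = 112/154, so E[X_τ^2] = 154^2 · 112/154 + 0 = 17248. Thus E[τ] = E[X_τ^2] − E[M_τ] = 17248 − 12544 = 4704 = 112(154 − 112) = 4704.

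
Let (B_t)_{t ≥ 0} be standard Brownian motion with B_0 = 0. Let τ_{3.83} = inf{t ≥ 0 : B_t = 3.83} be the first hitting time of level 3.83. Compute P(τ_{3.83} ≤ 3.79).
P(τ_{3.83} ≤ 3.79) = 2(1 − Φ(3.83/√3.79)) = 2(1 − Φ(1.9673)) ≈ 0.0491

By the reflection principle for standard BM, P(τ_b ≤ t) = 2 · P(B_t ≥ b). Since B_t ~ N(0, t), P(B_t ≥ 3.83) = 1 − Φ(3.83/√t) = 1 − Φ(3.83/√3.79) = 1 − Φ(1.9673) ≈ 0.02457. Doubling: P(τ_{3.83} ≤ 3.79) ≈ 2 · 0.02457 = 0.04914 ≈ 0.0491.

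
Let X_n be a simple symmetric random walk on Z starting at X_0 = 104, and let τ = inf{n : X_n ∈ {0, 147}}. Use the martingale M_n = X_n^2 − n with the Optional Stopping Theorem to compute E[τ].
E[τ] = 4472

M_n = X_n^2 − n is a martingale (since E[X_{n+1}^2 | F_n] = X_n^2 + 1). By OST (τ has finite mean in a bounded region), E[M_τ] = E[M_0] = X_0^2 − 0 = 104^2 = 10816. Also E[M_τ] = E[X_τ^2] − E[τ]. The walk exits at 0 or 147, with P(hit 147 first) = 104/147, so E[X_τ^2] = 147^2 · 104/147 + 0 = 15288. Thus E[τ] = E[X_τ^2] − E[M_τ] = 15288 − 10816 = 4472 = 104(147 − 104) = 4472.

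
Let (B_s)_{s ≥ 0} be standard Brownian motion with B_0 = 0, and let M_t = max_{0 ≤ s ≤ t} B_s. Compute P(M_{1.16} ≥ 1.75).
P(M_{1.16} ≥ 1.75) = 2·P(B_{1.16} ≥ 1.75) = 2(1 − Φ(1.75/√1.16)) ≈ 0.1042

By the reflection principle for Brownian motion, P(M_t ≥ a) = 2 · P(B_t ≥ a) for a ≥ 0. Since B_t ~ N(0, t), P(B_t ≥ 1.75) = 1 − Φ(1.75/√t) = 1 − Φ(1.75/√1.16) = 1 − Φ(1.6248). So
  P(M_{1.16} ≥ 1.75) = 2(1 − Φ(1.6248)) ≈ 0.1042.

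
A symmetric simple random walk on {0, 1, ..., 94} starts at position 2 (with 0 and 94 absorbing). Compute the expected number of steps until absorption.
E[τ | X_0 = 2] = 184

Let v_k = E[τ | X_0 = k]. Boundary: v_0 = v_94 = 0. Recurrence: v_k = 1 + (v_{k-1} + v_{k+1})/2 for 1 ≤ k ≤ 93. The particular solution to v_k − (v_{k-1} + v_{k+1})/2 = 1 is v_k = −k^2. Adding homogeneous solution A + B k and matching boundaries gives v_k = k (94 − k). Substituting k = 2: v_2 = 2 · 92 = 184.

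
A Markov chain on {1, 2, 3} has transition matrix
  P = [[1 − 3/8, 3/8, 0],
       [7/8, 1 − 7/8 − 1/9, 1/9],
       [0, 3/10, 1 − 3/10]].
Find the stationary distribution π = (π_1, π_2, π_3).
π = (63/100, 27/100, 1/10)

This is a birth-death chain on three states, which satisfies detailed balance: π_1 · P_{12} = π_2 · P_{21} and π_2 · P_{23} = π_3 · P_{32}.
From π_1 · 3/8 = π_2 · 7/8: π_2/π_1 = (3/8)/(7/8) = 3/7.
From π_2 · 1/9 = π_3 · 3/10: π_3/π_2 = (1/9)/(3/10) = 10/27.
Take π_1 proportional to 1; then unnormalized π = (1, 3/7, 10/63). Normalize by dividing by the sum 100/63:
  π = (63/100, 27/100, 1/10).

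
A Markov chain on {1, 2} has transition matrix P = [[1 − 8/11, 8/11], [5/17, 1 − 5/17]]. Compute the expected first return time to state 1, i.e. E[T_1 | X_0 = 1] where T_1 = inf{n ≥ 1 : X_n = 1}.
E[T_1 | X_0 = 1] = 1/π_1 = 191/55

For an irreducible recurrent Markov chain with stationary distribution π, E[T_i | X_0 = i] = 1/π_i (Kac's formula). Here π_1 = (5/17)/(8/11 + 5/17) = (5/17)/(191/187) = 55/191, so E[T_1 | X_0 = 1] = 1/π_1 = (8/11 + 5/17)/(5/17) = (191/187)/(5/17) = 191/55.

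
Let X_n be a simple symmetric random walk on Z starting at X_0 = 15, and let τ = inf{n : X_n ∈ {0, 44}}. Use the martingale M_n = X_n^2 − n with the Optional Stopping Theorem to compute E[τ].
E[τ] = 435

M_n = X_n^2 − n is a martingale (since E[X_{n+1}^2 | F_n] = X_n^2 + 1). By OST (τ has finite mean in a bounded region), E[M_τ] = E[M_0] = X_0^2 − 0 = 15^2 = 225. Also E[M_τ] = E[X_τ^2] − E[τ]. The walk exits at 0 or 44, with P(hit 44 first) = 15/44, so E[X_τ^2] = 44^2 · 15/44 + 0 = 660. Thus E[τ] = E[X_τ^2] − E[M_τ] = 660 − 225 = 435 = 15(44 − 15) = 435.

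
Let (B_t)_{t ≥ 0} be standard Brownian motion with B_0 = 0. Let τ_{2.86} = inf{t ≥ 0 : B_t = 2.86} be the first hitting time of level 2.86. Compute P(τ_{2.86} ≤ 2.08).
P(τ_{2.86} ≤ 2.08) = 2(1 − Φ(2.86/√2.08)) = 2(1 − Φ(1.9831)) ≈ 0.0474

By the reflection principle for standard BM, P(τ_b ≤ t) = 2 · P(B_t ≥ b). Since B_t ~ N(0, t), P(B_t ≥ 2.86) = 1 − Φ(2.86/√t) = 1 − Φ(2.86/√2.08) = 1 − Φ(1.9831) ≈ 0.02368. Doubling: P(τ_{2.86} ≤ 2.08) ≈ 2 · 0.02368 = 0.04736 ≈ 0.0474.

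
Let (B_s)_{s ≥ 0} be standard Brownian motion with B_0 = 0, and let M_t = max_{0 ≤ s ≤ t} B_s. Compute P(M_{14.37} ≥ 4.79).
P(M_{14.37} ≥ 4.79) = 2·P(B_{14.37} ≥ 4.79) = 2(1 − Φ(4.79/√14.37)) ≈ 0.2064

By the reflection principle for Brownian motion, P(M_t ≥ a) = 2 · P(B_t ≥ a) for a ≥ 0. Since B_t ~ N(0, t), P(B_t ≥ 4.79) = 1 − Φ(4.79/√t) = 1 − Φ(4.79/√14.37) = 1 − Φ(1.2636). So
  P(M_{14.37} ≥ 4.79) = 2(1 − Φ(1.2636)) ≈ 0.2064.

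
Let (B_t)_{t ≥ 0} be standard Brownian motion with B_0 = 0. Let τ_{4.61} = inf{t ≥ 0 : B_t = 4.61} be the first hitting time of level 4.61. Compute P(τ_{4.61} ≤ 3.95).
P(τ_{4.61} ≤ 3.95) = 2(1 − Φ(4.61/√3.95)) = 2(1 − Φ(2.3195)) ≈ 0.0204

By the reflection principle for standard BM, P(τ_b ≤ t) = 2 · P(B_t ≥ b). Since B_t ~ N(0, t), P(B_t ≥ 4.61) = 1 − Φ(4.61/√t) = 1 − Φ(4.61/√3.95) = 1 − Φ(2.3195) ≈ 0.01018. Doubling: P(τ_{4.61} ≤ 3.95) ≈ 2 · 0.01018 = 0.02036 ≈ 0.0204.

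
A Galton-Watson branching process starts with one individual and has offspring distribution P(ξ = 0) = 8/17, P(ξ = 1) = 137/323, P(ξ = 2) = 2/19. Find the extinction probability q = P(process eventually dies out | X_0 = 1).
q = 1

Mean offspring μ = 0·8/17 + 1·137/323 + 2·2/19 = 205/323 ≤ 1. For μ ≤ 1 with offspring not concentrated at 1, the Galton-Watson process goes extinct almost surely, so q = 1.
(Algebraic check: The pgf is f(s) = 8/17 + 137/323·s + 2/19·s². The extinction probability q is the smallest fixed point of f in [0, 1]. Setting s = f(s):
  2/19·s² + (137/323 − 1)·s + 8/17 = 0
  2/19·s² − (8/17 + 2/19)·s + 8/17 = 0
which factors as (s − 1)·(2/19·s − 8/17) = 0, giving roots s = 1 and s = (8/17)/(2/19) = 76/17. Since 76/17 ≥ 1, the smallest root in [0, 1] is s = 1.)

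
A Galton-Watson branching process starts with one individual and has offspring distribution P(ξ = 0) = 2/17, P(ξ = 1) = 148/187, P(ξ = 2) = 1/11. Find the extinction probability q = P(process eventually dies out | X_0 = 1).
q = 1

Mean offspring μ = 0·2/17 + 1·148/187 + 2·1/11 = 182/187 ≤ 1. For μ ≤ 1 with offspring not concentrated at 1, the Galton-Watson process goes extinct almost surely, so q = 1.
(Algebraic check: The pgf is f(s) = 2/17 + 148/187·s + 1/11·s². The extinction probability q is the smallest fixed point of f in [0, 1]. Setting s = f(s):
  1/11·s² + (148/187 − 1)·s + 2/17 = 0
  1/11·s² − (2/17 + 1/11)·s + 2/17 = 0
which factors as (s − 1)·(1/11·s − 2/17) = 0, giving roots s = 1 and s = (2/17)/(1/11) = 22/17. Since 22/17 ≥ 1, the smallest root in [0, 1] is s = 1.)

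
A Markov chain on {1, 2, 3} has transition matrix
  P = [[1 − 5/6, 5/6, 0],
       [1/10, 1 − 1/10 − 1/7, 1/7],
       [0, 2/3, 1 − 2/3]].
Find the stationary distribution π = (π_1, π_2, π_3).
π = (42/467, 350/467, 75/467)

This is a birth-death chain on three states, which satisfies detailed balance: π_1 · P_{12} = π_2 · P_{21} and π_2 · P_{23} = π_3 · P_{32}.
From π_1 · 5/6 = π_2 · 1/10: π_2/π_1 = (5/6)/(1/10) = 25/3.
From π_2 · 1/7 = π_3 · 2/3: π_3/π_2 = (1/7)/(2/3) = 3/14.
Take π_1 proportional to 1; then unnormalized π = (1, 25/3, 25/14). Normalize by dividing by the sum 467/42:
  π = (42/467, 350/467, 75/467).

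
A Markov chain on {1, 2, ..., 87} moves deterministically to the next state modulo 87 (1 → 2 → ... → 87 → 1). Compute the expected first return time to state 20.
E[T_20 | X_0 = 20] = 87

The chain cycles deterministically, so starting at state 20 it returns in exactly 87 steps. Equivalently, the stationary distribution is uniform π_j = 1/87 for every state j, so by Kac's formula E[T_20] = 1/π_20 = 87.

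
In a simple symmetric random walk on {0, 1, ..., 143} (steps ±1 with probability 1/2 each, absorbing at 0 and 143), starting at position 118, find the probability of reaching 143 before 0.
P(hit 143 before 0) = 118/143

Let u_k = P(hit 143 before 0 | start at k). Then u_0 = 0, u_143 = 1, and u_k = u_{k-1}/2 + u_{k+1}/2 for 1 ≤ k ≤ 142. This harmonic recurrence is solved by u_k = k/143, giving u_118 = 118/143.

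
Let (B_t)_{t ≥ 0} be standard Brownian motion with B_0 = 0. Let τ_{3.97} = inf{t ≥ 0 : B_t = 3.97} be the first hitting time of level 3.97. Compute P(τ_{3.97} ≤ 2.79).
P(τ_{3.97} ≤ 2.79) = 2(1 − Φ(3.97/√2.79)) = 2(1 − Φ(2.3768)) ≈ 0.0175

By the reflection principle for standard BM, P(τ_b ≤ t) = 2 · P(B_t ≥ b). Since B_t ~ N(0, t), P(B_t ≥ 3.97) = 1 − Φ(3.97/√t) = 1 − Φ(3.97/√2.79) = 1 − Φ(2.3768) ≈ 0.00873. Doubling: P(τ_{3.97} ≤ 2.79) ≈ 2 · 0.00873 = 0.01746 ≈ 0.0175.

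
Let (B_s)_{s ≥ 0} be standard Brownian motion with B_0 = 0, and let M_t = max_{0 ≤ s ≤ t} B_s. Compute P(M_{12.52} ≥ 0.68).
P(M_{12.52} ≥ 0.68) = 2·P(B_{12.52} ≥ 0.68) = 2(1 − Φ(0.68/√12.52)) ≈ 0.8476

By the reflection principle for Brownian motion, P(M_t ≥ a) = 2 · P(B_t ≥ a) for a ≥ 0. Since B_t ~ N(0, t), P(B_t ≥ 0.68) = 1 − Φ(0.68/√t) = 1 − Φ(0.68/√12.52) = 1 − Φ(0.1922). So
  P(M_{12.52} ≥ 0.68) = 2(1 − Φ(0.1922)) ≈ 0.8476.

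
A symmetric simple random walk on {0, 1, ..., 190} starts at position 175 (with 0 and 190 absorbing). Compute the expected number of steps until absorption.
E[τ | X_0 = 175] = 2625

Let v_k = E[τ | X_0 = k]. Boundary: v_0 = v_190 = 0. Recurrence: v_k = 1 + (v_{k-1} + v_{k+1})/2 for 1 ≤ k ≤ 189. The particular solution to v_k − (v_{k-1} + v_{k+1})/2 = 1 is v_k = −k^2. Adding homogeneous solution A + B k and matching boundaries gives v_k = k (190 − k). Substituting k = 175: v_175 = 175 · 15 = 2625.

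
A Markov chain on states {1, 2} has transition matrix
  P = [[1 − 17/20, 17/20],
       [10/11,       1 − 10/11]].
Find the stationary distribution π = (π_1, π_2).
π_1 = 200/387, π_2 = 187/387

Solve πP = π with π_1 + π_2 = 1. From πP = π: π_1 · (1 − 17/20) + π_2 · 10/11 = π_1 ⇒ π_2 · 10/11 = π_1 · 17/20 ⇒ π_2/π_1 = (17/20)/(10/11) = 187/200. Together with π_1 + π_2 = 1:
  π_1 = (10/11)/(17/20 + 10/11) = (10/11)/(387/220) = 200/387,
  π_2 = (17/20)/(17/20 + 10/11) = (17/20)/(387/220) = 187/387.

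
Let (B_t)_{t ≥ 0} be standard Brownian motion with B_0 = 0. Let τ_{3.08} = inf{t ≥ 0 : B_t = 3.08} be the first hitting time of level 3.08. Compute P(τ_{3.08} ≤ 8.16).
P(τ_{3.08} ≤ 8.16) = 2(1 − Φ(3.08/√8.16)) = 2(1 − Φ(1.0782)) ≈ 0.2809

By the reflection principle for standard BM, P(τ_b ≤ t) = 2 · P(B_t ≥ b). Since B_t ~ N(0, t), P(B_t ≥ 3.08) = 1 − Φ(3.08/√t) = 1 − Φ(3.08/√8.16) = 1 − Φ(1.0782) ≈ 0.14047. Doubling: P(τ_{3.08} ≤ 8.16) ≈ 2 · 0.14047 = 0.28094 ≈ 0.2809.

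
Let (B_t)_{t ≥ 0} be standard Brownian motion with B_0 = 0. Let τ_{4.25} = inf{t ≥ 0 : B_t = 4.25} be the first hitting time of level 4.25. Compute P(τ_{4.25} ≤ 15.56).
P(τ_{4.25} ≤ 15.56) = 2(1 − Φ(4.25/√15.56)) = 2(1 − Φ(1.0774)) ≈ 0.2813

By the reflection principle for standard BM, P(τ_b ≤ t) = 2 · P(B_t ≥ b). Since B_t ~ N(0, t), P(B_t ≥ 4.25) = 1 − Φ(4.25/√t) = 1 − Φ(4.25/√15.56) = 1 − Φ(1.0774) ≈ 0.14065. Doubling: P(τ_{4.25} ≤ 15.56) ≈ 2 · 0.14065 = 0.28130 ≈ 0.2813.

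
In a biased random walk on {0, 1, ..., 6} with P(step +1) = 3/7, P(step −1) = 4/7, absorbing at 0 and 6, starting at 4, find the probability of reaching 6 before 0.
P(hit 6 before 0) = (1 − (4/3)^4) / (1 − (4/3)^6) = 225/481

Let u_k denote P(reach 6 before 0 | start at k). Boundary: u_0 = 0, u_6 = 1. Recurrence: u_k = 3/7·u_{k+1} + 4/7·u_{k-1} for 1 ≤ k ≤ 5. Try u_k = A + B·r^k with r = q/p = (4/7)/(3/7) = 4/3. Substitution satisfies the recurrence; boundary conditions give:
  u_k = (1 − r^k) / (1 − r^N) = (1 − (4/3)^4) / (1 − (4/3)^6) = 225/481.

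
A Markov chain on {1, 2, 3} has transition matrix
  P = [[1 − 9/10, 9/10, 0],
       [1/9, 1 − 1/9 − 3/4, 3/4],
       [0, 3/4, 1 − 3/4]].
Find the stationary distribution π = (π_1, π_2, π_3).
π = (5/86, 81/172, 81/172)

This is a birth-death chain on three states, which satisfies detailed balance: π_1 · P_{12} = π_2 · P_{21} and π_2 · P_{23} = π_3 · P_{32}.
From π_1 · 9/10 = π_2 · 1/9: π_2/π_1 = (9/10)/(1/9) = 81/10.
From π_2 · 3/4 = π_3 · 3/4: π_3/π_2 = (3/4)/(3/4) = 1.
Take π_1 proportional to 1; then unnormalized π = (1, 81/10, 81/10). Normalize by dividing by the sum 86/5:
  π = (5/86, 81/172, 81/172).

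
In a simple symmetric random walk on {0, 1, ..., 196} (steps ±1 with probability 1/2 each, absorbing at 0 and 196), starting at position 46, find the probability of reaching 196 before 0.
P(hit 196 before 0) = 46/196 = 23/98

Let u_k = P(hit 196 before 0 | start at k). Then u_0 = 0, u_196 = 1, and u_k = u_{k-1}/2 + u_{k+1}/2 for 1 ≤ k ≤ 195. This harmonic recurrence is solved by u_k = k/196, giving u_46 = 46/196 = 23/98.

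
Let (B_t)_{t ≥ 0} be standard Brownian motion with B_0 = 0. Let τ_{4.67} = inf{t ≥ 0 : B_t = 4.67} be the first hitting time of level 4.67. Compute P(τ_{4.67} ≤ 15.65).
P(τ_{4.67} ≤ 15.65) = 2(1 − Φ(4.67/√15.65)) = 2(1 − Φ(1.1805)) ≈ 0.2378

By the reflection principle for standard BM, P(τ_b ≤ t) = 2 · P(B_t ≥ b). Since B_t ~ N(0, t), P(B_t ≥ 4.67) = 1 − Φ(4.67/√t) = 1 − Φ(4.67/√15.65) = 1 − Φ(1.1805) ≈ 0.11890. Doubling: P(τ_{4.67} ≤ 15.65) ≈ 2 · 0.11890 = 0.23780 ≈ 0.2378.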